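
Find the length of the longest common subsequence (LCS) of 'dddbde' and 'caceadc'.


DP table for LCS of 'dddbde' and 'caceadc':
       c  a  c  e  a  d  c
    0  0  0  0  0  0  0  0
  d 0  0  0  0  0  0  1  1
  d 0  0  0  0  0  0  1  1
  d 0  0  0  0  0  0  1  1
  b 0  0  0  0  0  0  1  1
  d 0  0  0  0  0  0  1  1
  e 0  0  0  0  1  1  1  1
LCS: 'd'
LCS length = 1

1


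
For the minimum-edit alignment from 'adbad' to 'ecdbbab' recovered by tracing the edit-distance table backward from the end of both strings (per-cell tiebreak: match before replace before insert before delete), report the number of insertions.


Edit distance = 4. Backtracking from cell (5, 7) with preference match > replace > insert > delete,
then listing the resulting alignment 'adbad' -> 'ecdbbab' left to right:
  Step 1: insert 'e' [insertion #1]
  Step 2: replace a->c
  Step 3: keep 'd'
  Step 4: insert 'b' [insertion #2]
  Step 5: keep 'b'
  Step 6: keep 'a'
  Step 7: replace d->b
Total insertions: 2

2


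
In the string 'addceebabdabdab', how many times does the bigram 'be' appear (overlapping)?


Scanning 'addceebabdabdab' for bigram 'be':
  Position 0: 'ad' -> no
  Position 1: 'dd' -> no
  Position 2: 'dc' -> no
  Position 3: 'ce' -> no
  Position 4: 'ee' -> no
  Position 5: 'eb' -> no
  Position 6: 'ba' -> no
  Position 7: 'ab' -> no
  Position 8: 'bd' -> no
  Position 9: 'da' -> no
  Position 10: 'ab' -> no
  Position 11: 'bd' -> no
  Position 12: 'da' -> no
  Position 13: 'ab' -> no
Total matches: 0

0


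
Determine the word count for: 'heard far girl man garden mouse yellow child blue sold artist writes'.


Counting words by splitting on spaces:
  Word 1: 'heard'
  Word 2: 'far'
  Word 3: 'girl'
  Word 4: 'man'
  Word 5: 'garden'
  Word 6: 'mouse'
  Word 7: 'yellow'
  Word 8: 'child'
  Word 9: 'blue'
  Word 10: 'sold'
  Word 11: 'artist'
  Word 12: 'writes'
Total words: 12

12


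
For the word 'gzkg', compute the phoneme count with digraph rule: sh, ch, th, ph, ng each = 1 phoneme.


Parsing 'gzkg' greedily, digraphs first:
  'g' -> consonant phoneme (phonemes so far: 1)
  'z' -> consonant phoneme (phonemes so far: 2)
  'k' -> consonant phoneme (phonemes so far: 3)
  'g' -> consonant phoneme (phonemes so far: 4)
Total phonemes: 4

4


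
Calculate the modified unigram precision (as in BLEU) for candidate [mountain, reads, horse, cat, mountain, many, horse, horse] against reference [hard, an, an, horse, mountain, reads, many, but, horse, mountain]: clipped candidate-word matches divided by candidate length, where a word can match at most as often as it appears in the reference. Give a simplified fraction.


Reference word counts: {'an': 2, 'but': 1, 'hard': 1, 'horse': 2, 'many': 1, 'mountain': 2, 'reads': 1}
Checking each candidate word (with clipping):
  'mountain' -> in reference (ref count 2, used 1/2) -> match (matches: 1)
  'reads' -> in reference (ref count 1, used 1/1) -> match (matches: 2)
  'horse' -> in reference (ref count 2, used 1/2) -> match (matches: 3)
  'cat' -> not in reference -> no match (matches: 3)
  'mountain' -> in reference (ref count 2, used 2/2) -> match (matches: 4)
  'many' -> in reference (ref count 1, used 1/1) -> match (matches: 5)
  'horse' -> in reference (ref count 2, used 2/2) -> match (matches: 6)
  'horse' -> ref count 2 already used up (2/2) -> clipped, no match (matches: 6)
Clipped matches: 6, Candidate length: 8
Precision = 6/8 = 3/4

3/4


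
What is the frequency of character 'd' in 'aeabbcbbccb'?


Scanning 'aeabbcbbccb' for 'd':
  No matches found.
Total occurrences of 'd': 0

0


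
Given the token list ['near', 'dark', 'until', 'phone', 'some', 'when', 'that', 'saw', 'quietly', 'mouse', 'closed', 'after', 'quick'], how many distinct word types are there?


Listing all tokens and tracking unique types:
  Token 1: 'near' -> NEW (unique so far: 1)
  Token 2: 'dark' -> NEW (unique so far: 2)
  Token 3: 'until' -> NEW (unique so far: 3)
  Token 4: 'phone' -> NEW (unique so far: 4)
  Token 5: 'some' -> NEW (unique so far: 5)
  Token 6: 'when' -> NEW (unique so far: 6)
  Token 7: 'that' -> NEW (unique so far: 7)
  Token 8: 'saw' -> NEW (unique so far: 8)
  Token 9: 'quietly' -> NEW (unique so far: 9)
  Token 10: 'mouse' -> NEW (unique so far: 10)
  Token 11: 'closed' -> NEW (unique so far: 11)
  Token 12: 'after' -> NEW (unique so far: 12)
  Token 13: 'quick' -> NEW (unique so far: 13)
Unique types: ('after', 'closed', 'dark', 'mouse', 'near', 'phone', 'quick', 'quietly', 'saw', 'some', 'that', 'until', 'when')
Vocabulary size: 13

13


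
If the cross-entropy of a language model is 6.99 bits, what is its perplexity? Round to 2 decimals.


Perplexity formula: PP = 2^H
H = 6.99
PP = 2^6.99
Decompose: 2^6.99 = 2^6 * 2^0.99
2^6 = 64, 2^0.99 ~ 1.9861850
PP ~ 64 * 1.9861850 = 127.1158400
Rounded to 2 decimals: 127.12

127.12


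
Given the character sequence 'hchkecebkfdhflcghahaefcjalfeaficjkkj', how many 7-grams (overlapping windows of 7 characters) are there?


String 'hchkecebkfdhflcghahaefcjalfeaficjkkj' has length L = 36.
Number of overlapping n-grams = L - n + 1
Substituting: 36 - 7 + 1 = 30

30


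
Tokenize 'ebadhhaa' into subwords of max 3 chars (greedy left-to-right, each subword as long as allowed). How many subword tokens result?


'ebadhhaa' has 8 characters.
Chunking with max size 3:
  Chunk 1: 'eba' (positions 0-2)
  Chunk 2: 'dhh' (positions 3-5)
  Chunk 3: 'aa' (positions 6-7)
Total chunks: ceil(8 / 3) = 3

3


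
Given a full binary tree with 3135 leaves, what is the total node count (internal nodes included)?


Leaf nodes (terminals): 3135
Internal nodes = n - 1 = 3135 - 1 = 3134
Total = leaves + internal = 3135 + 3134 = 6269

6269


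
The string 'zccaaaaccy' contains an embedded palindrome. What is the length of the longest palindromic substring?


Scanning 'zccaaaaccy' for palindromic substrings.
Substring at positions 1-8: 'ccaaaacc'.
Check: reverse('ccaaaacc') = 'ccaaaacc' -> palindrome confirmed.
Neighbouring characters ('z' / 'y') break symmetry, so it cannot extend further.
No longer palindromic substring exists; longest length = 8

8


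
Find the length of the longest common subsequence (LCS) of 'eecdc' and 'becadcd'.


DP table for LCS of 'eecdc' and 'becadcd':
       b  e  c  a  d  c  d
    0  0  0  0  0  0  0  0
  e 0  0  1  1  1  1  1  1
  e 0  0  1  1  1  1  1  1
  c 0  0  1  2  2  2  2  2
  d 0  0  1  2  2  3  3  3
  c 0  0  1  2  2  3  4  4
LCS: 'ecdc'
LCS length = 4

4


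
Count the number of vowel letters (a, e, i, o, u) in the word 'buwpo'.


Scanning each character of 'buwpo':
  Position 1: 'b' -> consonant (running count: 0)
  Position 2: 'u' -> vowel (running count: 1)
  Position 3: 'w' -> consonant (running count: 1)
  Position 4: 'p' -> consonant (running count: 1)
  Position 5: 'o' -> vowel (running count: 2)
Total vowels: 2

2


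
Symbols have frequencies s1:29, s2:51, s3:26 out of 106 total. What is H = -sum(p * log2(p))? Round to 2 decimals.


Computing entropy H = -sum(p_i * log2(p_i)):
  s1: p = 29/106 = 0.2736, -p*log2(p) = 0.5116
  s2: p = 51/106 = 0.4811, -p*log2(p) = 0.5078
  s3: p = 26/106 = 0.2453, -p*log2(p) = 0.4973
H = sum of terms = 1.5167
Rounded to 2 decimals: 1.52

1.52


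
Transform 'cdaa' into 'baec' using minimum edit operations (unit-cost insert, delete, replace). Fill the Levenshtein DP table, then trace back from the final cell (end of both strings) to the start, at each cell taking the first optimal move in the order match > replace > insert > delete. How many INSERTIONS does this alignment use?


Edit distance = 4. Backtracking from cell (4, 4) with preference match > replace > insert > delete,
then listing the resulting alignment 'cdaa' -> 'baec' left to right:
  Step 1: replace c->b
  Step 2: replace d->a
  Step 3: replace a->e
  Step 4: replace a->c
Total insertions: 0

0


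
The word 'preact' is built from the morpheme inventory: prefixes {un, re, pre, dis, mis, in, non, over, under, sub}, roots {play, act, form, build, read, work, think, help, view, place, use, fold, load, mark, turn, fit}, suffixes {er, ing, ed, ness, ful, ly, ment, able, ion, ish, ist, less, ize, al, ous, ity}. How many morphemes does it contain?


Segmenting 'preact' against the inventory:
  'pre' -> prefix (morpheme 1)
  'act' -> root (morpheme 2)
Total morphemes: 2

2


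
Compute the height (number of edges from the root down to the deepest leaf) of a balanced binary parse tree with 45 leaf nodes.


In a balanced binary tree with n leaves the deepest leaf is ceil(log2(n)) edges below the root.
log2(45) = 5.4919
ceil(5.4919) = 6
height (edges) = 6

6


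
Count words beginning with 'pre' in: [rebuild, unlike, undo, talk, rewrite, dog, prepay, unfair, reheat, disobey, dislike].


Checking each word for prefix 'pre':
  'rebuild' -> no (count: 0)
  'unlike' -> no (count: 0)
  'undo' -> no (count: 0)
  'talk' -> no (count: 0)
  'rewrite' -> no (count: 0)
  'dog' -> no (count: 0)
  'prepay' -> YES, starts with 'pre' (count: 1)
  'unfair' -> no (count: 1)
  'reheat' -> no (count: 1)
  'disobey' -> no (count: 1)
  'dislike' -> no (count: 1)
Total with prefix 'pre': 1

1


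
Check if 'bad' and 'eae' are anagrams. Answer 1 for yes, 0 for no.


Sort characters of 'bad': 'abd'
Sort characters of 'eae': 'aee'
Sorted forms differ -> they are NOT anagrams
Result: 0

0


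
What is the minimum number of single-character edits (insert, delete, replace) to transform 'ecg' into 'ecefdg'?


Building DP table for s1='ecg' (len 3) and s2='ecefdg' (len 6):
       e  c  e  f  d  g
    0  1  2  3  4  5  6
  e 1  0  1  2  3  4  5
  c 2  1  0  1  2  3  4
  g 3  2  1  1  2  3  3
Edit distance = dp[3][6] = 3

3


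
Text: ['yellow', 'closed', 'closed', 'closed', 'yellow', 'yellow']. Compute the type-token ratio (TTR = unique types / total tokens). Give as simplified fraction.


Tokens: 6
Unique types: ('closed', 'yellow') = 2
TTR = 2/6
Simplify: divide both by 2 -> 1/3
TTR = 1/3

1/3


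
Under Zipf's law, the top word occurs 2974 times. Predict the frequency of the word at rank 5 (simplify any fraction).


Zipf's law: freq(rank) = f1 / rank
f1 = 2974, rank = 5
freq = 2974 / 5
GCD(2974, 5) = 1
Simplified: 2974/5

2974/5


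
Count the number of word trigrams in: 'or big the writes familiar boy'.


Word trigrams from [6] words:
  Trigram 1: (or big the)
  Trigram 2: (big the writes)
  Trigram 3: (the writes familiar)
  Trigram 4: (writes familiar boy)
Total word trigrams: 6 - 2 = 4

4


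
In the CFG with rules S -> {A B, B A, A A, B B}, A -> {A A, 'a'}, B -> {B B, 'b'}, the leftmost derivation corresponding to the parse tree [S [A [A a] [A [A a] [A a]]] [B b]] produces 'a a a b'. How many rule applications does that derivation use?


Every bracketed nonterminal node [X ...] in the tree is produced by exactly one rule application.
Reading the tree off as a leftmost derivation:
  Step 1: S  =>  A B   (applied S -> A B)
  Step 2: A B  =>  A A B   (applied A -> A A)
  Step 3: A A B  =>  a A B   (applied A -> a)
  Step 4: a A B  =>  a A A B   (applied A -> A A)
  Step 5: a A A B  =>  a a A B   (applied A -> a)
  Step 6: a a A B  =>  a a a B   (applied A -> a)
  Step 7: a a a B  =>  a a a b   (applied B -> b)
Final yield: a a a b
Total rewrite steps: 7

7


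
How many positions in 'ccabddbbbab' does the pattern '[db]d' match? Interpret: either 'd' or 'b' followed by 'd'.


Pattern: [db]d means either 'd' or 'b' followed by 'd'.
Scanning 'ccabddbbbab' position-by-position:
  Pos 0: window 'cc' -> no
  Pos 1: window 'ca' -> no
  Pos 2: window 'ab' -> no
  Pos 3: window 'bd' -> MATCH
  Pos 4: window 'dd' -> MATCH
  Pos 5: window 'db' -> no
  Pos 6: window 'bb' -> no
  Pos 7: window 'bb' -> no
  Pos 8: window 'ba' -> no
  Pos 9: window 'ab' -> no
  Pos 10: window 'b' -> no
Total matches: 2

2


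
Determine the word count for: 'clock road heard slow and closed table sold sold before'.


Counting words by splitting on spaces:
  Word 1: 'clock'
  Word 2: 'road'
  Word 3: 'heard'
  Word 4: 'slow'
  Word 5: 'and'
  Word 6: 'closed'
  Word 7: 'table'
  Word 8: 'sold'
  Word 9: 'sold'
  Word 10: 'before'
Total words: 10

10


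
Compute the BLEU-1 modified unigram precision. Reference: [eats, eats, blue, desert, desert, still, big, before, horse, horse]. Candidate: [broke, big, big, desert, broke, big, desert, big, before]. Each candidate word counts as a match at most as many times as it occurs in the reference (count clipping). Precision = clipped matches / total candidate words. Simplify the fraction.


Reference word counts: {'before': 1, 'big': 1, 'blue': 1, 'desert': 2, 'eats': 2, 'horse': 2, 'still': 1}
Checking each candidate word (with clipping):
  'broke' -> not in reference -> no match (matches: 0)
  'big' -> in reference (ref count 1, used 1/1) -> match (matches: 1)
  'big' -> ref count 1 already used up (1/1) -> clipped, no match (matches: 1)
  'desert' -> in reference (ref count 2, used 1/2) -> match (matches: 2)
  'broke' -> not in reference -> no match (matches: 2)
  'big' -> ref count 1 already used up (1/1) -> clipped, no match (matches: 2)
  'desert' -> in reference (ref count 2, used 2/2) -> match (matches: 3)
  'big' -> ref count 1 already used up (1/1) -> clipped, no match (matches: 3)
  'before' -> in reference (ref count 1, used 1/1) -> match (matches: 4)
Clipped matches: 4, Candidate length: 9
Precision = 4/9

4/9


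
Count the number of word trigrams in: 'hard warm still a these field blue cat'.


Word trigrams from [8] words:
  Trigram 1: (hard warm still)
  Trigram 2: (warm still a)
  Trigram 3: (still a these)
  Trigram 4: (a these field)
  Trigram 5: (these field blue)
  Trigram 6: (field blue cat)
Total word trigrams: 8 - 2 = 6

6


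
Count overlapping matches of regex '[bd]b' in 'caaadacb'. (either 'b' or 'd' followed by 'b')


Pattern: [bd]b means either 'b' or 'd' followed by 'b'.
Scanning 'caaadacb' position-by-position:
  Pos 0: window 'ca' -> no
  Pos 1: window 'aa' -> no
  Pos 2: window 'aa' -> no
  Pos 3: window 'ad' -> no
  Pos 4: window 'da' -> no
  Pos 5: window 'ac' -> no
  Pos 6: window 'cb' -> no
  Pos 7: window 'b' -> no
Total matches: 0

0


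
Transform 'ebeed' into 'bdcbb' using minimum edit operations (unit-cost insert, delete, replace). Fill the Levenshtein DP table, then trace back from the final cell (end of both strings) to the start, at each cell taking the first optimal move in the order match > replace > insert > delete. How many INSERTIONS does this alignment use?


Edit distance = 5. Backtracking from cell (5, 5) with preference match > replace > insert > delete,
then listing the resulting alignment 'ebeed' -> 'bdcbb' left to right:
  Step 1: replace e->b
  Step 2: replace b->d
  Step 3: replace e->c
  Step 4: replace e->b
  Step 5: replace d->b
Total insertions: 0

0


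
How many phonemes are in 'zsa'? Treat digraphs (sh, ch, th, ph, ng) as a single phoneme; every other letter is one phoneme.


Parsing 'zsa' greedily, digraphs first:
  'z' -> consonant phoneme (phonemes so far: 1)
  's' -> consonant phoneme (phonemes so far: 2)
  'a' -> vowel phoneme (phonemes so far: 3)
Total phonemes: 3

3


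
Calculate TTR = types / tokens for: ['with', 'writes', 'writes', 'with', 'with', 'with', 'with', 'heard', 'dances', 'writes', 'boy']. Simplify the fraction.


Tokens: 11
Unique types: ('boy', 'dances', 'heard', 'with', 'writes') = 5
TTR = 5/11
Already in lowest terms.

5/11


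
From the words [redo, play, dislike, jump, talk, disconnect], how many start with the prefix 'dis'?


Checking each word for prefix 'dis':
  'redo' -> no (count: 0)
  'play' -> no (count: 0)
  'dislike' -> YES, starts with 'dis' (count: 1)
  'jump' -> no (count: 1)
  'talk' -> no (count: 1)
  'disconnect' -> YES, starts with 'dis' (count: 2)
Total with prefix 'dis': 2

2


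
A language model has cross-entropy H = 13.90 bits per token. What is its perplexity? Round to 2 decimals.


Perplexity formula: PP = 2^H
H = 13.90
PP = 2^13.90
Decompose: 2^13.90 = 2^13 * 2^0.90
2^13 = 8192, 2^0.90 ~ 1.8660660
PP ~ 8192 * 1.8660660 = 15286.8126720
Rounded to 2 decimals: 15286.81

15286.81


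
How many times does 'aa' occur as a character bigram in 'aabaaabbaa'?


Scanning 'aabaaabbaa' for bigram 'aa':
  Position 0: 'aa' -> MATCH
  Position 1: 'ab' -> no
  Position 2: 'ba' -> no
  Position 3: 'aa' -> MATCH
  Position 4: 'aa' -> MATCH
  Position 5: 'ab' -> no
  Position 6: 'bb' -> no
  Position 7: 'ba' -> no
  Position 8: 'aa' -> MATCH
Total matches: 4

4


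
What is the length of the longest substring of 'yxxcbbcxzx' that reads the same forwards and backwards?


Scanning 'yxxcbbcxzx' for palindromic substrings.
Substring at positions 2-7: 'xcbbcx'.
Check: reverse('xcbbcx') = 'xcbbcx' -> palindrome confirmed.
Neighbouring characters ('x' / 'z') break symmetry, so it cannot extend further.
No longer palindromic substring exists; longest length = 6

6


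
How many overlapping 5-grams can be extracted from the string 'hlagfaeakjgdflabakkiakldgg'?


String 'hlagfaeakjgdflabakkiakldgg' has length L = 26.
Number of overlapping n-grams = L - n + 1
Substituting: 26 - 5 + 1 = 22

22


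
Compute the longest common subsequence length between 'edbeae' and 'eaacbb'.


DP table for LCS of 'edbeae' and 'eaacbb':
       e  a  a  c  b  b
    0  0  0  0  0  0  0
  e 0  1  1  1  1  1  1
  d 0  1  1  1  1  1  1
  b 0  1  1  1  1  2  2
  e 0  1  1  1  1  2  2
  a 0  1  2  2  2  2  2
  e 0  1  2  2  2  2  2
LCS: 'eb'
LCS length = 2

2


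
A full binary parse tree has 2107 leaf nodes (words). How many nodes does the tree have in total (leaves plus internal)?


Leaf nodes (terminals): 2107
Internal nodes = n - 1 = 2107 - 1 = 2106
Total = leaves + internal = 2107 + 2106 = 4213

4213


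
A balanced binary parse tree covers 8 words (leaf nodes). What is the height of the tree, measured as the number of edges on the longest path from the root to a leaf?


In a balanced binary tree with n leaves the deepest leaf is ceil(log2(n)) edges below the root.
log2(8) = 3.0000
ceil(3.0000) = 3
height (edges) = 3

3


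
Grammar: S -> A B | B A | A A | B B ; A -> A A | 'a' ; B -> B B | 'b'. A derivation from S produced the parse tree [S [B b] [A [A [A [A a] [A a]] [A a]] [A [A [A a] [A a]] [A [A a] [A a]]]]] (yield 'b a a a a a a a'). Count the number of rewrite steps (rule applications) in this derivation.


Every bracketed nonterminal node [X ...] in the tree is produced by exactly one rule application.
Reading the tree off as a leftmost derivation:
  Step 1: S  =>  B A   (applied S -> B A)
  Step 2: B A  =>  b A   (applied B -> b)
  Step 3: b A  =>  b A A   (applied A -> A A)
  Step 4: b A A  =>  b A A A   (applied A -> A A)
  Step 5: b A A A  =>  b A A A A   (applied A -> A A)
  Step 6: b A A A A  =>  b a A A A   (applied A -> a)
  Step 7: b a A A A  =>  b a a A A   (applied A -> a)
  Step 8: b a a A A  =>  b a a a A   (applied A -> a)
  Step 9: b a a a A  =>  b a a a A A   (applied A -> A A)
  Step 10: b a a a A A  =>  b a a a A A A   (applied A -> A A)
  Step 11: b a a a A A A  =>  b a a a a A A   (applied A -> a)
  Step 12: b a a a a A A  =>  b a a a a a A   (applied A -> a)
  Step 13: b a a a a a A  =>  b a a a a a A A   (applied A -> A A)
  Step 14: b a a a a a A A  =>  b a a a a a a A   (applied A -> a)
  Step 15: b a a a a a a A  =>  b a a a a a a a   (applied A -> a)
Final yield: b a a a a a a a
Total rewrite steps: 15

15


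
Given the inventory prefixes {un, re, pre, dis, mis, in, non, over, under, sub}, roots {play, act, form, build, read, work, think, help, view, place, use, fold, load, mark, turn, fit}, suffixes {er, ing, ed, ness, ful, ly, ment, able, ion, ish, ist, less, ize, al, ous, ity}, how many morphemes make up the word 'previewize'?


Segmenting 'previewize' against the inventory:
  'pre' -> prefix (morpheme 1)
  'view' -> root (morpheme 2)
  'ize' -> suffix (morpheme 3)
Total morphemes: 3

3


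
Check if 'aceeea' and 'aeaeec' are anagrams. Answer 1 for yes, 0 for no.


Sort characters of 'aceeea': 'aaceee'
Sort characters of 'aeaeec': 'aaceee'
Sorted forms match -> they ARE anagrams
Result: 1

1


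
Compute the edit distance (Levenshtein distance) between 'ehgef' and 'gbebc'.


Building DP table for s1='ehgef' (len 5) and s2='gbebc' (len 5):
       g  b  e  b  c
    0  1  2  3  4  5
  e 1  1  2  2  3  4
  h 2  2  2  3  3  4
  g 3  2  3  3  4  4
  e 4  3  3  3  4  5
  f 5  4  4  4  4  5
Edit distance = dp[5][5] = 5

5


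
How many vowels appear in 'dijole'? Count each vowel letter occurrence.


Scanning each character of 'dijole':
  Position 1: 'd' -> consonant (running count: 0)
  Position 2: 'i' -> vowel (running count: 1)
  Position 3: 'j' -> consonant (running count: 1)
  Position 4: 'o' -> vowel (running count: 2)
  Position 5: 'l' -> consonant (running count: 2)
  Position 6: 'e' -> vowel (running count: 3)
Total vowels: 3

3


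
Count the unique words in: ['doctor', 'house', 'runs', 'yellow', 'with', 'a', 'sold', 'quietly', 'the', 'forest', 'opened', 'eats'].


Listing all tokens and tracking unique types:
  Token 1: 'doctor' -> NEW (unique so far: 1)
  Token 2: 'house' -> NEW (unique so far: 2)
  Token 3: 'runs' -> NEW (unique so far: 3)
  Token 4: 'yellow' -> NEW (unique so far: 4)
  Token 5: 'with' -> NEW (unique so far: 5)
  Token 6: 'a' -> NEW (unique so far: 6)
  Token 7: 'sold' -> NEW (unique so far: 7)
  Token 8: 'quietly' -> NEW (unique so far: 8)
  Token 9: 'the' -> NEW (unique so far: 9)
  Token 10: 'forest' -> NEW (unique so far: 10)
  Token 11: 'opened' -> NEW (unique so far: 11)
  Token 12: 'eats' -> NEW (unique so far: 12)
Unique types: ('a', 'doctor', 'eats', 'forest', 'house', 'opened', 'quietly', 'runs', 'sold', 'the', 'with', 'yellow')
Vocabulary size: 12

12


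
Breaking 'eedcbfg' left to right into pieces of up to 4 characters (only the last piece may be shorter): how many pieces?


'eedcbfg' has 7 characters.
Chunking with max size 4:
  Chunk 1: 'eedc' (positions 0-3)
  Chunk 2: 'bfg' (positions 4-6)
Total chunks: ceil(7 / 4) = 2

2


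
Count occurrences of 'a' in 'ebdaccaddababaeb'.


Scanning 'ebdaccaddababaeb' for 'a':
  Position 3: 'a' -> MATCH (count: 1)
  Position 6: 'a' -> MATCH (count: 2)
  Position 9: 'a' -> MATCH (count: 3)
  Position 11: 'a' -> MATCH (count: 4)
  Position 13: 'a' -> MATCH (count: 5)
Total occurrences of 'a': 5

5


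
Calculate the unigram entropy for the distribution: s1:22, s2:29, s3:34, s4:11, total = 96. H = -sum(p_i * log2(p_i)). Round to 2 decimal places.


Computing entropy H = -sum(p_i * log2(p_i)):
  s1: p = 22/96 = 0.2292, -p*log2(p) = 0.4871
  s2: p = 29/96 = 0.3021, -p*log2(p) = 0.5217
  s3: p = 34/96 = 0.3542, -p*log2(p) = 0.5304
  s4: p = 11/96 = 0.1146, -p*log2(p) = 0.3581
H = sum of terms = 1.8973
Rounded to 2 decimals: 1.90

1.90


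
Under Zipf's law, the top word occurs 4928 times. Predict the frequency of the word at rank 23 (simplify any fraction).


Zipf's law: freq(rank) = f1 / rank
f1 = 4928, rank = 23
freq = 4928 / 23
GCD(4928, 23) = 1
Simplified: 4928/23

4928/23


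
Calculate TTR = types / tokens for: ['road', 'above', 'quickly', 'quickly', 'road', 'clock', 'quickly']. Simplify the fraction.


Tokens: 7
Unique types: ('above', 'clock', 'quickly', 'road') = 4
TTR = 4/7
Already in lowest terms.

4/7


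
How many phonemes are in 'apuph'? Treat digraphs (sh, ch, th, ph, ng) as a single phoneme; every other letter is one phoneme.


Parsing 'apuph' greedily, digraphs first:
  'a' -> vowel phoneme (phonemes so far: 1)
  'p' -> consonant phoneme (phonemes so far: 2)
  'u' -> vowel phoneme (phonemes so far: 3)
  'ph' -> digraph (1 consonant phoneme) (phonemes so far: 4)
Total phonemes: 4

4


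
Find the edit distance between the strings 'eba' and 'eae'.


Building DP table for s1='eba' (len 3) and s2='eae' (len 3):
       e  a  e
    0  1  2  3
  e 1  0  1  2
  b 2  1  1  2
  a 3  2  1  2
Edit distance = dp[3][3] = 2

2


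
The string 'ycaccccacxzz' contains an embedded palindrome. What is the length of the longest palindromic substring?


Scanning 'ycaccccacxzz' for palindromic substrings.
Substring at positions 1-8: 'caccccac'.
Check: reverse('caccccac') = 'caccccac' -> palindrome confirmed.
Neighbouring characters ('y' / 'x') break symmetry, so it cannot extend further.
No longer palindromic substring exists; longest length = 8

8


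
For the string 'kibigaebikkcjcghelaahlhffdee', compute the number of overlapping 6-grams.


String 'kibigaebikkcjcghelaahlhffdee' has length L = 28.
Number of overlapping n-grams = L - n + 1
Substituting: 28 - 6 + 1 = 23

23


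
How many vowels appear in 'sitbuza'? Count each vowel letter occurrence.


Scanning each character of 'sitbuza':
  Position 1: 's' -> consonant (running count: 0)
  Position 2: 'i' -> vowel (running count: 1)
  Position 3: 't' -> consonant (running count: 1)
  Position 4: 'b' -> consonant (running count: 1)
  Position 5: 'u' -> vowel (running count: 2)
  Position 6: 'z' -> consonant (running count: 2)
  Position 7: 'a' -> vowel (running count: 3)
Total vowels: 3

3


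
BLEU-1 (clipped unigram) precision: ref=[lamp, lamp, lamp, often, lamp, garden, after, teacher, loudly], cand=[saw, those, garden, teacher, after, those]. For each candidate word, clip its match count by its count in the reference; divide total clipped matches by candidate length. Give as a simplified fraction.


Reference word counts: {'after': 1, 'garden': 1, 'lamp': 4, 'loudly': 1, 'often': 1, 'teacher': 1}
Checking each candidate word (with clipping):
  'saw' -> not in reference -> no match (matches: 0)
  'those' -> not in reference -> no match (matches: 0)
  'garden' -> in reference (ref count 1, used 1/1) -> match (matches: 1)
  'teacher' -> in reference (ref count 1, used 1/1) -> match (matches: 2)
  'after' -> in reference (ref count 1, used 1/1) -> match (matches: 3)
  'those' -> not in reference -> no match (matches: 3)
Clipped matches: 3, Candidate length: 6
Precision = 3/6 = 1/2

1/2


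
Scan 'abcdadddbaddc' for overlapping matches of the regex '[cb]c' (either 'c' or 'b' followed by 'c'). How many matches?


Pattern: [cb]c means either 'c' or 'b' followed by 'c'.
Scanning 'abcdadddbaddc' position-by-position:
  Pos 0: window 'ab' -> no
  Pos 1: window 'bc' -> MATCH
  Pos 2: window 'cd' -> no
  Pos 3: window 'da' -> no
  Pos 4: window 'ad' -> no
  Pos 5: window 'dd' -> no
  Pos 6: window 'dd' -> no
  Pos 7: window 'db' -> no
  Pos 8: window 'ba' -> no
  Pos 9: window 'ad' -> no
  Pos 10: window 'dd' -> no
  Pos 11: window 'dc' -> no
  Pos 12: window 'c' -> no
Total matches: 1

1


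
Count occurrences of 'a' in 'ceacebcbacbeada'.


Scanning 'ceacebcbacbeada' for 'a':
  Position 2: 'a' -> MATCH (count: 1)
  Position 8: 'a' -> MATCH (count: 2)
  Position 12: 'a' -> MATCH (count: 3)
  Position 14: 'a' -> MATCH (count: 4)
Total occurrences of 'a': 4

4


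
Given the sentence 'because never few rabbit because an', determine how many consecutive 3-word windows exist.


Word trigrams from [6] words:
  Trigram 1: (because never few)
  Trigram 2: (never few rabbit)
  Trigram 3: (few rabbit because)
  Trigram 4: (rabbit because an)
Total word trigrams: 6 - 2 = 4

4


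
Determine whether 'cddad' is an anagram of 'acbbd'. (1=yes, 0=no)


Sort characters of 'cddad': 'acddd'
Sort characters of 'acbbd': 'abbcd'
Sorted forms differ -> they are NOT anagrams
Result: 0

0


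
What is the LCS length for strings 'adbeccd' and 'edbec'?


DP table for LCS of 'adbeccd' and 'edbec':
       e  d  b  e  c
    0  0  0  0  0  0
  a 0  0  0  0  0  0
  d 0  0  1  1  1  1
  b 0  0  1  2  2  2
  e 0  1  1  2  3  3
  c 0  1  1  2  3  4
  c 0  1  1  2  3  4
  d 0  1  2  2  3  4
LCS: 'dbec'
LCS length = 4

4


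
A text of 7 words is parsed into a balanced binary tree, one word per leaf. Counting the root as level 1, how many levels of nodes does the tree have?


In a balanced binary tree with n leaves the deepest leaf is ceil(log2(n)) edges below the root,
so counting node levels inclusive of root and leaves gives ceil(log2(n)) + 1 levels.
log2(7) = 2.8074
ceil(2.8074) = 3
levels = 3 + 1 = 4

4


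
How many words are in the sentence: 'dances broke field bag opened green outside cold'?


Counting words by splitting on spaces:
  Word 1: 'dances'
  Word 2: 'broke'
  Word 3: 'field'
  Word 4: 'bag'
  Word 5: 'opened'
  Word 6: 'green'
  Word 7: 'outside'
  Word 8: 'cold'
Total words: 8

8


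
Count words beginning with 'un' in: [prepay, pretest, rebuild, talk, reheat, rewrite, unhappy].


Checking each word for prefix 'un':
  'prepay' -> no (count: 0)
  'pretest' -> no (count: 0)
  'rebuild' -> no (count: 0)
  'talk' -> no (count: 0)
  'reheat' -> no (count: 0)
  'rewrite' -> no (count: 0)
  'unhappy' -> YES, starts with 'un' (count: 1)
Total with prefix 'un': 1

1


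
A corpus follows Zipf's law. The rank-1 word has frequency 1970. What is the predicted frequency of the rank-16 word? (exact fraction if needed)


Zipf's law: freq(rank) = f1 / rank
f1 = 1970, rank = 16
freq = 1970 / 16
GCD(1970, 16) = 2
Simplified: 985/8

985/8


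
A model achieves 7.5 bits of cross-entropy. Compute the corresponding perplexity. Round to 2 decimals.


Perplexity formula: PP = 2^H
H = 7.5
PP = 2^7.5
Decompose: 2^7.5 = 2^7 * 2^0.5 = 2^7 * sqrt(2)
2^7 = 128, sqrt(2) ~ 1.4142136
PP ~ 128 * 1.4142136 = 181.0193408
Rounded to 2 decimals: 181.02

181.02


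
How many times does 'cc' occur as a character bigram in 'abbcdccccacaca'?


Scanning 'abbcdccccacaca' for bigram 'cc':
  Position 0: 'ab' -> no
  Position 1: 'bb' -> no
  Position 2: 'bc' -> no
  Position 3: 'cd' -> no
  Position 4: 'dc' -> no
  Position 5: 'cc' -> MATCH
  Position 6: 'cc' -> MATCH
  Position 7: 'cc' -> MATCH
  Position 8: 'ca' -> no
  Position 9: 'ac' -> no
  Position 10: 'ca' -> no
  Position 11: 'ac' -> no
  Position 12: 'ca' -> no
Total matches: 3

3


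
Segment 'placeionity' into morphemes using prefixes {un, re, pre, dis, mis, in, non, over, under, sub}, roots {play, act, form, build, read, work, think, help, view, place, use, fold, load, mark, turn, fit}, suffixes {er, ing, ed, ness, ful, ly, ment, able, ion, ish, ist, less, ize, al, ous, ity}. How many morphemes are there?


Segmenting 'placeionity' against the inventory:
  'place' -> root (morpheme 1)
  'ion' -> suffix (morpheme 2)
  'ity' -> suffix (morpheme 3)
Total morphemes: 3

3


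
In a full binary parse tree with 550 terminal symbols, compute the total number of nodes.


Leaf nodes (terminals): 550
Internal nodes = n - 1 = 550 - 1 = 549
Total = leaves + internal = 550 + 549 = 1099

1099


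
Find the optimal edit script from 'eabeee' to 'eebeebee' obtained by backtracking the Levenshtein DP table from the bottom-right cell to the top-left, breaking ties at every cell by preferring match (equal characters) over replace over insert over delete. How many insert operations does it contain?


Edit distance = 3. Backtracking from cell (6, 8) with preference match > replace > insert > delete,
then listing the resulting alignment 'eabeee' -> 'eebeebee' left to right:
  Step 1: keep 'e'
  Step 2: replace a->e
  Step 3: keep 'b'
  Step 4: insert 'e' [insertion #1]
  Step 5: keep 'e'
  Step 6: insert 'b' [insertion #2]
  Step 7: keep 'e'
  Step 8: keep 'e'
Total insertions: 2

2


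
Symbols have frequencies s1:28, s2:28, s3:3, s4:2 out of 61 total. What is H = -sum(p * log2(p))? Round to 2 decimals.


Computing entropy H = -sum(p_i * log2(p_i)):
  s1: p = 28/61 = 0.4590, -p*log2(p) = 0.5157
  s2: p = 28/61 = 0.4590, -p*log2(p) = 0.5157
  s3: p = 3/61 = 0.0492, -p*log2(p) = 0.2137
  s4: p = 2/61 = 0.0328, -p*log2(p) = 0.1617
H = sum of terms = 1.4068
Rounded to 2 decimals: 1.41

1.41


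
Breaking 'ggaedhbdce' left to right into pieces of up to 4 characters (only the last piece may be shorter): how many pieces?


'ggaedhbdce' has 10 characters.
Chunking with max size 4:
  Chunk 1: 'ggae' (positions 0-3)
  Chunk 2: 'dhbd' (positions 4-7)
  Chunk 3: 'ce' (positions 8-9)
Total chunks: ceil(10 / 4) = 3

3


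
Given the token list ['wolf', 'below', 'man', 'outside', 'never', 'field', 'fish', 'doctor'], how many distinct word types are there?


Listing all tokens and tracking unique types:
  Token 1: 'wolf' -> NEW (unique so far: 1)
  Token 2: 'below' -> NEW (unique so far: 2)
  Token 3: 'man' -> NEW (unique so far: 3)
  Token 4: 'outside' -> NEW (unique so far: 4)
  Token 5: 'never' -> NEW (unique so far: 5)
  Token 6: 'field' -> NEW (unique so far: 6)
  Token 7: 'fish' -> NEW (unique so far: 7)
  Token 8: 'doctor' -> NEW (unique so far: 8)
Unique types: ('below', 'doctor', 'field', 'fish', 'man', 'never', 'outside', 'wolf')
Vocabulary size: 8

8


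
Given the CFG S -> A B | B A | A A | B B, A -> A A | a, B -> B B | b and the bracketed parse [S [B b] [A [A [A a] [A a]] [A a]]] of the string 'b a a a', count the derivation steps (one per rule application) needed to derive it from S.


Every bracketed nonterminal node [X ...] in the tree is produced by exactly one rule application.
Reading the tree off as a leftmost derivation:
  Step 1: S  =>  B A   (applied S -> B A)
  Step 2: B A  =>  b A   (applied B -> b)
  Step 3: b A  =>  b A A   (applied A -> A A)
  Step 4: b A A  =>  b A A A   (applied A -> A A)
  Step 5: b A A A  =>  b a A A   (applied A -> a)
  Step 6: b a A A  =>  b a a A   (applied A -> a)
  Step 7: b a a A  =>  b a a a   (applied A -> a)
Final yield: b a a a
Total rewrite steps: 7

7


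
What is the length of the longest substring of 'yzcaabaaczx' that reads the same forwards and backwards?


Scanning 'yzcaabaaczx' for palindromic substrings.
Substring at positions 1-9: 'zcaabaacz'.
Check: reverse('zcaabaacz') = 'zcaabaacz' -> palindrome confirmed.
Neighbouring characters ('y' / 'x') break symmetry, so it cannot extend further.
No longer palindromic substring exists; longest length = 9

9


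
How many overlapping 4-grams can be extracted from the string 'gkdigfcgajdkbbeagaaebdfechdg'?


String 'gkdigfcgajdkbbeagaaebdfechdg' has length L = 28.
Number of overlapping n-grams = L - n + 1
Substituting: 28 - 4 + 1 = 25

25


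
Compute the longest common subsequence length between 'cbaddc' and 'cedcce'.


DP table for LCS of 'cbaddc' and 'cedcce':
       c  e  d  c  c  e
    0  0  0  0  0  0  0
  c 0  1  1  1  1  1  1
  b 0  1  1  1  1  1  1
  a 0  1  1  1  1  1  1
  d 0  1  1  2  2  2  2
  d 0  1  1  2  2  2  2
  c 0  1  1  2  3  3  3
LCS: 'cdc'
LCS length = 3

3


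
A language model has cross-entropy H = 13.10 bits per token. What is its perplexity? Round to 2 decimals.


Perplexity formula: PP = 2^H
H = 13.10
PP = 2^13.10
Decompose: 2^13.10 = 2^13 * 2^0.10
2^13 = 8192, 2^0.10 ~ 1.0717735
PP ~ 8192 * 1.0717735 = 8779.9685120
Rounded to 2 decimals: 8779.97

8779.97


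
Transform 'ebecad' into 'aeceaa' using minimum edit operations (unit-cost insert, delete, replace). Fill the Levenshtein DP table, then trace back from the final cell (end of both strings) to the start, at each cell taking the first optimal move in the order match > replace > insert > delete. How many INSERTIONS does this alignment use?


Edit distance = 4. Backtracking from cell (6, 6) with preference match > replace > insert > delete,
then listing the resulting alignment 'ebecad' -> 'aeceaa' left to right:
  Step 1: delete 'e'
  Step 2: replace b->a
  Step 3: keep 'e'
  Step 4: keep 'c'
  Step 5: insert 'e' [insertion #1]
  Step 6: keep 'a'
  Step 7: replace d->a
Total insertions: 1

1


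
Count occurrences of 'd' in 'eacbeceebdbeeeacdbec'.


Scanning 'eacbeceebdbeeeacdbec' for 'd':
  Position 9: 'd' -> MATCH (count: 1)
  Position 16: 'd' -> MATCH (count: 2)
Total occurrences of 'd': 2

2


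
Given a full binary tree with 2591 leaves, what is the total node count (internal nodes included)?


Leaf nodes (terminals): 2591
Internal nodes = n - 1 = 2591 - 1 = 2590
Total = leaves + internal = 2591 + 2590 = 5181

5181


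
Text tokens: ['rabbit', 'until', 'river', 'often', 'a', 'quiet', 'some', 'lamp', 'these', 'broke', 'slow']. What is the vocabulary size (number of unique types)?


Listing all tokens and tracking unique types:
  Token 1: 'rabbit' -> NEW (unique so far: 1)
  Token 2: 'until' -> NEW (unique so far: 2)
  Token 3: 'river' -> NEW (unique so far: 3)
  Token 4: 'often' -> NEW (unique so far: 4)
  Token 5: 'a' -> NEW (unique so far: 5)
  Token 6: 'quiet' -> NEW (unique so far: 6)
  Token 7: 'some' -> NEW (unique so far: 7)
  Token 8: 'lamp' -> NEW (unique so far: 8)
  Token 9: 'these' -> NEW (unique so far: 9)
  Token 10: 'broke' -> NEW (unique so far: 10)
  Token 11: 'slow' -> NEW (unique so far: 11)
Unique types: ('a', 'broke', 'lamp', 'often', 'quiet', 'rabbit', 'river', 'slow', 'some', 'these', 'until')
Vocabulary size: 11

11


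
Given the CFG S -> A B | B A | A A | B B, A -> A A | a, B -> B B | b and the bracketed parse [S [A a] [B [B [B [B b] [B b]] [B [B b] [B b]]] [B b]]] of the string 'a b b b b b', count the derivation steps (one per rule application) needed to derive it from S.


Every bracketed nonterminal node [X ...] in the tree is produced by exactly one rule application.
Reading the tree off as a leftmost derivation:
  Step 1: S  =>  A B   (applied S -> A B)
  Step 2: A B  =>  a B   (applied A -> a)
  Step 3: a B  =>  a B B   (applied B -> B B)
  Step 4: a B B  =>  a B B B   (applied B -> B B)
  Step 5: a B B B  =>  a B B B B   (applied B -> B B)
  Step 6: a B B B B  =>  a b B B B   (applied B -> b)
  Step 7: a b B B B  =>  a b b B B   (applied B -> b)
  Step 8: a b b B B  =>  a b b B B B   (applied B -> B B)
  Step 9: a b b B B B  =>  a b b b B B   (applied B -> b)
  Step 10: a b b b B B  =>  a b b b b B   (applied B -> b)
  Step 11: a b b b b B  =>  a b b b b b   (applied B -> b)
Final yield: a b b b b b
Total rewrite steps: 11

11


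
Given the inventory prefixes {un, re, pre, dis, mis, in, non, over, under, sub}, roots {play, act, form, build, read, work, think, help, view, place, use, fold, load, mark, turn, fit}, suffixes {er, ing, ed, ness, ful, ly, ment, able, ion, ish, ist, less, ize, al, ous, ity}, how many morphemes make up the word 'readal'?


Segmenting 'readal' against the inventory:
  'read' -> root (morpheme 1)
  'al' -> suffix (morpheme 2)
Total morphemes: 2

2


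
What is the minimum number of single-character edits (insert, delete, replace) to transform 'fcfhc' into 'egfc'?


Building DP table for s1='fcfhc' (len 5) and s2='egfc' (len 4):
       e  g  f  c
    0  1  2  3  4
  f 1  1  2  2  3
  c 2  2  2  3  2
  f 3  3  3  2  3
  h 4  4  4  3  3
  c 5  5  5  4  3
Edit distance = dp[5][4] = 3

3


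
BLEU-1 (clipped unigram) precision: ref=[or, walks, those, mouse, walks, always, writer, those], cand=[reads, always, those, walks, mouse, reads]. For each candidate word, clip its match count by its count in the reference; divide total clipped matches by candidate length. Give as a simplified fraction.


Reference word counts: {'always': 1, 'mouse': 1, 'or': 1, 'those': 2, 'walks': 2, 'writer': 1}
Checking each candidate word (with clipping):
  'reads' -> not in reference -> no match (matches: 0)
  'always' -> in reference (ref count 1, used 1/1) -> match (matches: 1)
  'those' -> in reference (ref count 2, used 1/2) -> match (matches: 2)
  'walks' -> in reference (ref count 2, used 1/2) -> match (matches: 3)
  'mouse' -> in reference (ref count 1, used 1/1) -> match (matches: 4)
  'reads' -> not in reference -> no match (matches: 4)
Clipped matches: 4, Candidate length: 6
Precision = 4/6 = 2/3

2/3


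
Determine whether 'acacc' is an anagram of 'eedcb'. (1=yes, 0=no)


Sort characters of 'acacc': 'aaccc'
Sort characters of 'eedcb': 'bcdee'
Sorted forms differ -> they are NOT anagrams
Result: 0

0


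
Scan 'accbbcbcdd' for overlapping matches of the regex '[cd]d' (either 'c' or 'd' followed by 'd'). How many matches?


Pattern: [cd]d means either 'c' or 'd' followed by 'd'.
Scanning 'accbbcbcdd' position-by-position:
  Pos 0: window 'ac' -> no
  Pos 1: window 'cc' -> no
  Pos 2: window 'cb' -> no
  Pos 3: window 'bb' -> no
  Pos 4: window 'bc' -> no
  Pos 5: window 'cb' -> no
  Pos 6: window 'bc' -> no
  Pos 7: window 'cd' -> MATCH
  Pos 8: window 'dd' -> MATCH
  Pos 9: window 'd' -> no
Total matches: 2

2
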